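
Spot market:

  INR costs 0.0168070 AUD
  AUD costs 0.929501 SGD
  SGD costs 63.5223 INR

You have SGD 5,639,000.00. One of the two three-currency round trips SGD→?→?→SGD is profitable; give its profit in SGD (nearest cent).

Profitable loop is SGD → AUD → INR → SGD:
SGD 5,639,000.00 ÷ 0.929501 = AUD 6,066,696.00
AUD 6,066,696.00 ÷ 0.0168070 = INR 360,962,456.20
INR 360,962,456.20 ÷ 63.5223 = SGD 5,682,452.56
Profit = SGD 5,682,452.56 − SGD 5,639,000.00

Profit: SGD 43,452.56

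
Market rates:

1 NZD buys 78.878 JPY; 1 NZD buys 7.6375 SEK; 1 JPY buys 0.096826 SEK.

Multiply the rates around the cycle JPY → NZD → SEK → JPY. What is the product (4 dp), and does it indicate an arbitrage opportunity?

1.0000 (no arbitrage)

Around JPY → NZD → SEK → JPY: 1 ÷ 78.878 × 7.6375 ÷ 0.096826 = 1.000008
Product ≈ 1 (deviation 0.001%, within rounding noise).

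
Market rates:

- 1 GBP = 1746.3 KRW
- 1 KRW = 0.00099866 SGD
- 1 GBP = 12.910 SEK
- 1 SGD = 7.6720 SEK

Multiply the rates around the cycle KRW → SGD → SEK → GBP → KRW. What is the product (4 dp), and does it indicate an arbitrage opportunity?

Around KRW → SGD → SEK → GBP → KRW: 1 × 0.00099866 × 7.6720 ÷ 12.910 × 1746.3 = 1.036380
Product > 1; profitable direction is KRW → SGD → SEK → GBP → KRW.

1.0364 (arbitrage exists)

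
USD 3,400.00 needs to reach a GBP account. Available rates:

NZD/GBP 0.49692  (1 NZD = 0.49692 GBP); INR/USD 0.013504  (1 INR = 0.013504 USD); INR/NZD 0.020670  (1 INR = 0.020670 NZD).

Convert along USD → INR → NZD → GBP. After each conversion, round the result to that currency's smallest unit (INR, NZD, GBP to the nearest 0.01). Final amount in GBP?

GBP 2,586.09

USD 3,400.00 ÷ 0.013504 = INR 251,777.25
INR 251,777.25 × 0.020670 = NZD 5,204.24
NZD 5,204.24 × 0.49692 = GBP 2,586.09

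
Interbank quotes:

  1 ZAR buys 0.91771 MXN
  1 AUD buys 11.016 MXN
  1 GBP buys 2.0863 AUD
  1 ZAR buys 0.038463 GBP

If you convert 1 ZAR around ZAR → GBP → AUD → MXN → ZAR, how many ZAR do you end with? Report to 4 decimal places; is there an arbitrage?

0.9632 (arbitrage exists)

Around ZAR → GBP → AUD → MXN → ZAR: 1 × 0.038463 × 2.0863 × 11.016 ÷ 0.91771 = 0.963249
Product < 1; profitable direction is ZAR → MXN → AUD → GBP → ZAR.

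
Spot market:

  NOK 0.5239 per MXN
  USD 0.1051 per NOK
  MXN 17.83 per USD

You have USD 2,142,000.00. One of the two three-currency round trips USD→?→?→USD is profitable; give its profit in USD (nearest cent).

Profitable loop is USD → NOK → MXN → USD:
USD 2,142,000.00 ÷ 0.1051 = NOK 20,380,589.91
NOK 20,380,589.91 ÷ 0.5239 = MXN 38,901,679.55
MXN 38,901,679.55 ÷ 17.83 = USD 2,181,810.41
Profit = USD 2,181,810.41 − USD 2,142,000.00

Profit: USD 39,810.41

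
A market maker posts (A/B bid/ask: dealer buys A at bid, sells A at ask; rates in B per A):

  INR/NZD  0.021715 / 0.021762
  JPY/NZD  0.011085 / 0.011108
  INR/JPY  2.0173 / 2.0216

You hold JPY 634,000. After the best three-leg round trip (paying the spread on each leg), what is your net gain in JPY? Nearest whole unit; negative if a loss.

Net profit: JPY 17,473

Best loop JPY → NZD → INR → JPY:
JPY 634,000 × 0.011085 (sell JPY at bid) = NZD 7,027.89
NZD 7,027.89 ÷ 0.021762 (buy INR at ask) = INR 322,943.20
INR 322,943.20 × 2.0173 (sell INR at bid) = JPY 651,473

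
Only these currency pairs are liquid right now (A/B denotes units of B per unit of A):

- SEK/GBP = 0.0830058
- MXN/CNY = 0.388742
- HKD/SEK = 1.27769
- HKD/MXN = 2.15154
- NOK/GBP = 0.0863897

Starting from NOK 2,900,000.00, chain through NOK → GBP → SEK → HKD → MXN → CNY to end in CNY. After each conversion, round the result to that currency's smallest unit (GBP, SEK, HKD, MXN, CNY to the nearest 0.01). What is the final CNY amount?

CNY 1,975,772.42

NOK 2,900,000.00 × 0.0863897 = GBP 250,530.13
GBP 250,530.13 ÷ 0.0830058 = SEK 3,018,224.39
SEK 3,018,224.39 ÷ 1.27769 = HKD 2,362,250.93
HKD 2,362,250.93 × 2.15154 = MXN 5,082,477.37
MXN 5,082,477.37 × 0.388742 = CNY 1,975,772.42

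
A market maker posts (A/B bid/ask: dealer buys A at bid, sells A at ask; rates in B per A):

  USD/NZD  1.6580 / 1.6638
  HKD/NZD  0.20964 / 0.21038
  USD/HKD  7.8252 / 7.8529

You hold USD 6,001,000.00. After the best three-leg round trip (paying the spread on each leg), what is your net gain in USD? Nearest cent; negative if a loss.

Best loop USD → NZD → HKD → USD:
USD 6,001,000.00 × 1.6580 (sell USD at bid) = NZD 9,949,658.00
NZD 9,949,658.00 ÷ 0.21038 (buy HKD at ask) = HKD 47,293,744.65
HKD 47,293,744.65 ÷ 7.8529 (buy USD at ask) = USD 6,022,455.99

Net profit: USD 21,455.99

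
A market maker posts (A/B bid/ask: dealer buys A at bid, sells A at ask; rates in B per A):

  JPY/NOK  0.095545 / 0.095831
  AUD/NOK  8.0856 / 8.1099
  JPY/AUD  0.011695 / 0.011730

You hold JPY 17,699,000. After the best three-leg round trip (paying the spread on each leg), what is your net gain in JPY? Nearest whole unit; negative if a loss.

Best loop JPY → NOK → AUD → JPY:
JPY 17,699,000 × 0.095545 (sell JPY at bid) = NOK 1,691,050.96
NOK 1,691,050.96 ÷ 8.1099 (buy AUD at ask) = AUD 208,516.87
AUD 208,516.87 ÷ 0.011730 (buy JPY at ask) = JPY 17,776,374

Net profit: JPY 77,374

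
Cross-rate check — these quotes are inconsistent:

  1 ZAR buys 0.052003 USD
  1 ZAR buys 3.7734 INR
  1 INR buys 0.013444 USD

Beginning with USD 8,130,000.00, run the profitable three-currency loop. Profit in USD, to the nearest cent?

Profit: USD 204,078.66

Profitable loop is USD → INR → ZAR → USD:
USD 8,130,000.00 ÷ 0.013444 = INR 604,730,734.90
INR 604,730,734.90 ÷ 3.7734 = ZAR 160,261,497.56
ZAR 160,261,497.56 × 0.052003 = USD 8,334,078.66
Profit = USD 8,334,078.66 − USD 8,130,000.00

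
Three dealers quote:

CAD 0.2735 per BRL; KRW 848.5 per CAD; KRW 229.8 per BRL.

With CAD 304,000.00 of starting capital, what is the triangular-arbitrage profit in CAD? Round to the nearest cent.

Profit: CAD 2,996.01

Profitable loop is CAD → KRW → BRL → CAD:
CAD 304,000.00 × 848.5 = KRW 257,944,000
KRW 257,944,000 ÷ 229.8 = BRL 1,122,471.71
BRL 1,122,471.71 × 0.2735 = CAD 306,996.01
Profit = CAD 306,996.01 − CAD 304,000.00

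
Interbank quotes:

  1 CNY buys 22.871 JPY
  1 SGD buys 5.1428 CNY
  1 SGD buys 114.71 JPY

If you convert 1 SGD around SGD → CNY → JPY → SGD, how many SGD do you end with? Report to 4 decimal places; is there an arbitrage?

Around SGD → CNY → JPY → SGD: 1 × 5.1428 × 22.871 ÷ 114.71 = 1.025377
Product > 1; profitable direction is SGD → CNY → JPY → SGD.

1.0254 (arbitrage exists)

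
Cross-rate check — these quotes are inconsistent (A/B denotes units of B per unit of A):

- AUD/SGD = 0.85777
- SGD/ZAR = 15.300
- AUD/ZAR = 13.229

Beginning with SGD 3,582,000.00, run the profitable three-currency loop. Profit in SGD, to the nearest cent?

Profit: SGD 28,690.92

Profitable loop is SGD → AUD → ZAR → SGD:
SGD 3,582,000.00 ÷ 0.85777 = AUD 4,175,944.60
AUD 4,175,944.60 × 13.229 = ZAR 55,243,571.12
ZAR 55,243,571.12 ÷ 15.300 = SGD 3,610,690.92
Profit = SGD 3,610,690.92 − SGD 3,582,000.00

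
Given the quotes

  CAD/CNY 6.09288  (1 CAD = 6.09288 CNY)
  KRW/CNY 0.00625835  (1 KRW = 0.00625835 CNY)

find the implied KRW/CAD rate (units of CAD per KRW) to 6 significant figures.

KRW/CAD = 0.00102716

1 KRW × 0.00625835 = 0.00625835 CNY
0.00625835 CNY ÷ 6.09288 = 0.00102716 CAD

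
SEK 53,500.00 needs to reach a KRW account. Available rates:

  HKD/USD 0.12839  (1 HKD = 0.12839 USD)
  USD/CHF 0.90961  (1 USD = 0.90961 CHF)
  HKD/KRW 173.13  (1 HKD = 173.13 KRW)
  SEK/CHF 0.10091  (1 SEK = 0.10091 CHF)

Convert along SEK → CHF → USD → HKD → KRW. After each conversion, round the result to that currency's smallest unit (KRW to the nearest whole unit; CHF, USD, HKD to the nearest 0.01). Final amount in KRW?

SEK 53,500.00 × 0.10091 = CHF 5,398.69
CHF 5,398.69 ÷ 0.90961 = USD 5,935.17
USD 5,935.17 ÷ 0.12839 = HKD 46,227.67
HKD 46,227.67 × 173.13 = KRW 8,003,397

KRW 8,003,397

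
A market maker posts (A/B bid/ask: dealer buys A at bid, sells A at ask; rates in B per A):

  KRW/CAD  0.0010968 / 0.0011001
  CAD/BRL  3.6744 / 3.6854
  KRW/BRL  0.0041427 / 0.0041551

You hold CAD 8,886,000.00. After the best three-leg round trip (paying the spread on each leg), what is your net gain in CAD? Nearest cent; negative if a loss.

Net profit: CAD 193,731.31

Best loop CAD → KRW → BRL → CAD:
CAD 8,886,000.00 ÷ 0.0011001 (buy KRW at ask) = KRW 8,077,447,505
KRW 8,077,447,505 × 0.0041427 (sell KRW at bid) = BRL 33,462,441.78
BRL 33,462,441.78 ÷ 3.6854 (buy CAD at ask) = CAD 9,079,731.31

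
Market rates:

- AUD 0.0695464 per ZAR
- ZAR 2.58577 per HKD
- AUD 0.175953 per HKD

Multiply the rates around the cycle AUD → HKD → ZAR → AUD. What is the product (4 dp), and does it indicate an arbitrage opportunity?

1.0220 (arbitrage exists)

Around AUD → HKD → ZAR → AUD: 1 ÷ 0.175953 × 2.58577 × 0.0695464 = 1.022040
Product > 1; profitable direction is AUD → HKD → ZAR → AUD.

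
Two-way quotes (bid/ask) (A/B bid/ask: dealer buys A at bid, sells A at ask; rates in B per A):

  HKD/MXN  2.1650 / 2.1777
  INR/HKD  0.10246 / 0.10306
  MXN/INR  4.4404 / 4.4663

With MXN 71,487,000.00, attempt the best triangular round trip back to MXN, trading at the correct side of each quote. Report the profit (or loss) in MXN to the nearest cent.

Net result: MXN -170,340.64 (no profitable arbitrage after spreads)

Best loop MXN → HKD → INR → MXN:
MXN 71,487,000.00 ÷ 2.1777 (buy HKD at ask) = HKD 32,826,835.65
HKD 32,826,835.65 ÷ 0.10306 (buy INR at ask) = INR 318,521,595.69
INR 318,521,595.69 ÷ 4.4663 (buy MXN at ask) = MXN 71,316,659.36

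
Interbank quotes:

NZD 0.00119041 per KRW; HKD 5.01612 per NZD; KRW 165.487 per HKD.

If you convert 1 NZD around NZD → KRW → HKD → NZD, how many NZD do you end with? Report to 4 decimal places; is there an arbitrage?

1.0120 (arbitrage exists)

Around NZD → KRW → HKD → NZD: 1 ÷ 0.00119041 ÷ 165.487 ÷ 5.01612 = 1.011979
Product > 1; profitable direction is NZD → KRW → HKD → NZD.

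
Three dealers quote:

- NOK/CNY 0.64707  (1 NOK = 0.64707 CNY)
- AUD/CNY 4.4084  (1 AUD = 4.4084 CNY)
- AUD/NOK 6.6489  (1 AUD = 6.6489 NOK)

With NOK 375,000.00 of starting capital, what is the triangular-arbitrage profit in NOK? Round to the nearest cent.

Profitable loop is NOK → AUD → CNY → NOK:
NOK 375,000.00 ÷ 6.6489 = AUD 56,400.31
AUD 56,400.31 × 4.4084 = CNY 248,635.11
CNY 248,635.11 ÷ 0.64707 = NOK 384,247.63
Profit = NOK 384,247.63 − NOK 375,000.00

Profit: NOK 9,247.63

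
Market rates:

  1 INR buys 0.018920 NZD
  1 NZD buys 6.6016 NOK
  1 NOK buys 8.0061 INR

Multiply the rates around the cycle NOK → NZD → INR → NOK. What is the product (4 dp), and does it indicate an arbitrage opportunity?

1.0000 (no arbitrage)

Around NOK → NZD → INR → NOK: 1 ÷ 6.6016 ÷ 0.018920 ÷ 8.0061 = 1.000020
Product ≈ 1 (deviation 0.002%, within rounding noise).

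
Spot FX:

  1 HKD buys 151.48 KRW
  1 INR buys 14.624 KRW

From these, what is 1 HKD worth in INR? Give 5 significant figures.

1 HKD × 151.48 = 151.48 KRW
151.48 KRW ÷ 14.624 = 10.3583 INR

HKD/INR = 10.358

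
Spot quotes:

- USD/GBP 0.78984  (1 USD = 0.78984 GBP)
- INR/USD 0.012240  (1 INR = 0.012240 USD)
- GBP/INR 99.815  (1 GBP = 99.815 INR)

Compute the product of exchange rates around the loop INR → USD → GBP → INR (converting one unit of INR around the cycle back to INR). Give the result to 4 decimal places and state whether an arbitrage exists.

0.9650 (arbitrage exists)

Around INR → USD → GBP → INR: 1 × 0.012240 × 0.78984 × 99.815 = 0.964976
Product < 1; profitable direction is INR → GBP → USD → INR.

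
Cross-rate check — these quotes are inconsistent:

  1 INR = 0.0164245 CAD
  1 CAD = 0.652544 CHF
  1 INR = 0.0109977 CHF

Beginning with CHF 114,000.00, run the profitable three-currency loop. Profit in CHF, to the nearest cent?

Profit: CHF 2,978.15

Profitable loop is CHF → CAD → INR → CHF:
CHF 114,000.00 ÷ 0.652544 = CAD 174,700.86
CAD 174,700.86 ÷ 0.0164245 = INR 10,636,601.61
INR 10,636,601.61 × 0.0109977 = CHF 116,978.15
Profit = CHF 116,978.15 − CHF 114,000.00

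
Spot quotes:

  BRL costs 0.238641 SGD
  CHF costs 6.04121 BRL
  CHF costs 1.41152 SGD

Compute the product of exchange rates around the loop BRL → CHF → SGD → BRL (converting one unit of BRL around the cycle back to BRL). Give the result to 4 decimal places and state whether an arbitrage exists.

0.9791 (arbitrage exists)

Around BRL → CHF → SGD → BRL: 1 ÷ 6.04121 × 1.41152 ÷ 0.238641 = 0.979080
Product < 1; profitable direction is BRL → SGD → CHF → BRL.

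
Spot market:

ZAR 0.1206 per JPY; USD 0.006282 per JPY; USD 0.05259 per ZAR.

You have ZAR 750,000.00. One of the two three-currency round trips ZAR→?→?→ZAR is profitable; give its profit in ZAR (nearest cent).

Profit: ZAR 7,205.59

Profitable loop is ZAR → USD → JPY → ZAR:
ZAR 750,000.00 × 0.05259 = USD 39,442.50
USD 39,442.50 ÷ 0.006282 = JPY 6,278,653
JPY 6,278,653 × 0.1206 = ZAR 757,205.59
Profit = ZAR 757,205.59 − ZAR 750,000.00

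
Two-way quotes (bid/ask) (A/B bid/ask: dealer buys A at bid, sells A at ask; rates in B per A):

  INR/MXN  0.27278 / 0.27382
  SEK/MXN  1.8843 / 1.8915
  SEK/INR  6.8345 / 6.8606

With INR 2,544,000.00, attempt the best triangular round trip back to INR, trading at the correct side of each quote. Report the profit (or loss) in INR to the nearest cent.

Best loop INR → SEK → MXN → INR:
INR 2,544,000.00 ÷ 6.8606 (buy SEK at ask) = SEK 370,813.05
SEK 370,813.05 × 1.8843 (sell SEK at bid) = MXN 698,723.03
MXN 698,723.03 ÷ 0.27382 (buy INR at ask) = INR 2,551,760.38

Net profit: INR 7,760.38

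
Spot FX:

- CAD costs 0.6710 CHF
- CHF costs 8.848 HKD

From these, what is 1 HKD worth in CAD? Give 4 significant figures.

1 HKD ÷ 8.848 = 0.11302 CHF
0.11302 CHF ÷ 0.6710 = 0.168435 CAD

HKD/CAD = 0.1684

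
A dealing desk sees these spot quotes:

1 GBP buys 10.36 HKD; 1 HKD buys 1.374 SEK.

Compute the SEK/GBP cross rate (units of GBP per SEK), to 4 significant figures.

1 SEK ÷ 1.374 = 0.727802 HKD
0.727802 HKD ÷ 10.36 = 0.0702512 GBP

SEK/GBP = 0.07025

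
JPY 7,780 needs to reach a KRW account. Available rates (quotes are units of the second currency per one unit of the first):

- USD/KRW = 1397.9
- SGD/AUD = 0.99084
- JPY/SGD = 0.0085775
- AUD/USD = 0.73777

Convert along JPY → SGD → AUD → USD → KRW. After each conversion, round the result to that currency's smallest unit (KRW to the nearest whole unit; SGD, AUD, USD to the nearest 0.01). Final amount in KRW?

KRW 68,190

JPY 7,780 × 0.0085775 = SGD 66.73
SGD 66.73 × 0.99084 = AUD 66.12
AUD 66.12 × 0.73777 = USD 48.78
USD 48.78 × 1397.9 = KRW 68,190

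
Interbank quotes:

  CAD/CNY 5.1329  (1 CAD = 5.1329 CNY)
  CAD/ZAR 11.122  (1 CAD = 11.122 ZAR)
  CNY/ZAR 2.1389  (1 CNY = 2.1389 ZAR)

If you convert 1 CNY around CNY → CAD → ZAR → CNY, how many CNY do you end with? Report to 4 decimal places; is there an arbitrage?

1.0130 (arbitrage exists)

Around CNY → CAD → ZAR → CNY: 1 ÷ 5.1329 × 11.122 ÷ 2.1389 = 1.013047
Product > 1; profitable direction is CNY → CAD → ZAR → CNY.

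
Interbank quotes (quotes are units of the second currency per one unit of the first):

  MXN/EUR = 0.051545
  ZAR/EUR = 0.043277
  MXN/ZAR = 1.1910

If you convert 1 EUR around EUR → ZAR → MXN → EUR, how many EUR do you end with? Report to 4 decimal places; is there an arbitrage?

1.0000 (no arbitrage)

Around EUR → ZAR → MXN → EUR: 1 ÷ 0.043277 ÷ 1.1910 × 0.051545 = 1.000041
Product ≈ 1 (deviation 0.004%, within rounding noise).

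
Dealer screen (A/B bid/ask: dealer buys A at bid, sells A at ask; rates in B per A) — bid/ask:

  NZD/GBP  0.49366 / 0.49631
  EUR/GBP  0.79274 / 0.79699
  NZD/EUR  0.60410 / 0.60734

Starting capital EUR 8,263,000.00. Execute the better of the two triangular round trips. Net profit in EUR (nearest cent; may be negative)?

Net profit: EUR 164,154.08

Best loop EUR → NZD → GBP → EUR:
EUR 8,263,000.00 ÷ 0.60734 (buy NZD at ask) = NZD 13,605,229.36
NZD 13,605,229.36 × 0.49366 (sell NZD at bid) = GBP 6,716,357.53
GBP 6,716,357.53 ÷ 0.79699 (buy EUR at ask) = EUR 8,427,154.08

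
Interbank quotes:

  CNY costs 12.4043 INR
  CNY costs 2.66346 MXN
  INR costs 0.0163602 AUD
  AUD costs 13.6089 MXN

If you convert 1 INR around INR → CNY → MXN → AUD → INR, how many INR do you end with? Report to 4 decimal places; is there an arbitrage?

Around INR → CNY → MXN → AUD → INR: 1 ÷ 12.4043 × 2.66346 ÷ 13.6089 ÷ 0.0163602 = 0.964411
Product < 1; profitable direction is INR → AUD → MXN → CNY → INR.

0.9644 (arbitrage exists)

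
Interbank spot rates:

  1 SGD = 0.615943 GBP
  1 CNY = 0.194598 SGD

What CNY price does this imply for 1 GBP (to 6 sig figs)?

1 GBP ÷ 0.615943 = 1.62353 SGD
1.62353 SGD ÷ 0.194598 = 8.34298 CNY

GBP/CNY = 8.34298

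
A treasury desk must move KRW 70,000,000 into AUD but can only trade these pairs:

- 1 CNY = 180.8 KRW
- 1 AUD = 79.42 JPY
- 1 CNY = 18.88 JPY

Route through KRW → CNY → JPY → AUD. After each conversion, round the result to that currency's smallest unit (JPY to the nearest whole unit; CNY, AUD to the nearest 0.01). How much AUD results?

AUD 92,038.96

KRW 70,000,000 ÷ 180.8 = CNY 387,168.14
CNY 387,168.14 × 18.88 = JPY 7,309,734
JPY 7,309,734 ÷ 79.42 = AUD 92,038.96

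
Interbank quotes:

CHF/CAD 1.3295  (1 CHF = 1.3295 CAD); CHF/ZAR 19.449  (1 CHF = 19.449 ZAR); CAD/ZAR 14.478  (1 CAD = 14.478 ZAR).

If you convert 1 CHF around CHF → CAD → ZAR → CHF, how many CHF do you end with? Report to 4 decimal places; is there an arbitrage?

0.9897 (arbitrage exists)

Around CHF → CAD → ZAR → CHF: 1 × 1.3295 × 14.478 ÷ 19.449 = 0.989691
Product < 1; profitable direction is CHF → ZAR → CAD → CHF.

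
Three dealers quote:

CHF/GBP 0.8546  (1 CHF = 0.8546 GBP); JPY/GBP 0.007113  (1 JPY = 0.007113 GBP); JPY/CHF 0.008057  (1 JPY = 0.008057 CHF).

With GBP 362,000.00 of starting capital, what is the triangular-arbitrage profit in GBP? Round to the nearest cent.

Profitable loop is GBP → CHF → JPY → GBP:
GBP 362,000.00 ÷ 0.8546 = CHF 423,589.98
CHF 423,589.98 ÷ 0.008057 = JPY 52,574,157
JPY 52,574,157 × 0.007113 = GBP 373,959.98
Profit = GBP 373,959.98 − GBP 362,000.00

Profit: GBP 11,959.98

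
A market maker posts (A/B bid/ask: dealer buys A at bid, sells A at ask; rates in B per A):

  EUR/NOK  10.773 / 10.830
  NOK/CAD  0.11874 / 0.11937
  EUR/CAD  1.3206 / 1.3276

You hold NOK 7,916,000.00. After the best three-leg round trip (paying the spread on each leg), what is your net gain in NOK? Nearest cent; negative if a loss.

Net profit: NOK 170,366.63

Best loop NOK → EUR → CAD → NOK:
NOK 7,916,000.00 ÷ 10.830 (buy EUR at ask) = EUR 730,932.59
EUR 730,932.59 × 1.3206 (sell EUR at bid) = CAD 965,269.58
CAD 965,269.58 ÷ 0.11937 (buy NOK at ask) = NOK 8,086,366.63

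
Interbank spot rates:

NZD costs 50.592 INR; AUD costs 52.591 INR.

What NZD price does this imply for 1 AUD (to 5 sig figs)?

AUD/NZD = 1.0395

1 AUD × 52.591 = 52.591 INR
52.591 INR ÷ 50.592 = 1.03951 NZD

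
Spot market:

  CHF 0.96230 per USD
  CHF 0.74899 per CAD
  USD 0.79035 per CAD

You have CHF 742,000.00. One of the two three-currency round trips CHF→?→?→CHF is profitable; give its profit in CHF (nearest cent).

Profit: CHF 11,455.89

Profitable loop is CHF → CAD → USD → CHF:
CHF 742,000.00 ÷ 0.74899 = CAD 990,667.43
CAD 990,667.43 × 0.79035 = USD 782,974.00
USD 782,974.00 × 0.96230 = CHF 753,455.89
Profit = CHF 753,455.89 − CHF 742,000.00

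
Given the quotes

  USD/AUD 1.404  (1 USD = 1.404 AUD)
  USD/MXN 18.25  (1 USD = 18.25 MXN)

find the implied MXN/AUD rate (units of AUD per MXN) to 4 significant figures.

1 MXN ÷ 18.25 = 0.0547945 USD
0.0547945 USD × 1.404 = 0.0769315 AUD

MXN/AUD = 0.07693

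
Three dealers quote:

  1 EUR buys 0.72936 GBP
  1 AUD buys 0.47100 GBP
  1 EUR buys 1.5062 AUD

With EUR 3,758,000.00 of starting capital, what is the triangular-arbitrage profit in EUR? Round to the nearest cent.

Profit: EUR 105,626.78

Profitable loop is EUR → GBP → AUD → EUR:
EUR 3,758,000.00 × 0.72936 = GBP 2,740,934.88
GBP 2,740,934.88 ÷ 0.47100 = AUD 5,819,394.65
AUD 5,819,394.65 ÷ 1.5062 = EUR 3,863,626.78
Profit = EUR 3,863,626.78 − EUR 3,758,000.00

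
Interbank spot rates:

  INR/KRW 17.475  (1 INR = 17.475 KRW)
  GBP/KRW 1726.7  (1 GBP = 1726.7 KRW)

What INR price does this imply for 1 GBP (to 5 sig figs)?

GBP/INR = 98.810

1 GBP × 1726.7 = 1726.7 KRW
1726.7 KRW ÷ 17.475 = 98.8097 INR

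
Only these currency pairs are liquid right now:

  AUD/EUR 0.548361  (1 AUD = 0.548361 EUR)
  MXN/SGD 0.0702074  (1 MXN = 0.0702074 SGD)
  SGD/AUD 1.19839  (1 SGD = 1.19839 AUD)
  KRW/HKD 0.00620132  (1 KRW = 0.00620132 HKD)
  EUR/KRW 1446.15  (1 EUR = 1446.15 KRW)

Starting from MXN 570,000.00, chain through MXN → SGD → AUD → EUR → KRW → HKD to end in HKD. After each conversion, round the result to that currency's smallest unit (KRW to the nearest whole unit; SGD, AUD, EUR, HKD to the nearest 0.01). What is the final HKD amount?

HKD 235,841.31

MXN 570,000.00 × 0.0702074 = SGD 40,018.22
SGD 40,018.22 × 1.19839 = AUD 47,957.43
AUD 47,957.43 × 0.548361 = EUR 26,297.98
EUR 26,297.98 × 1446.15 = KRW 38,030,824
KRW 38,030,824 × 0.00620132 = HKD 235,841.31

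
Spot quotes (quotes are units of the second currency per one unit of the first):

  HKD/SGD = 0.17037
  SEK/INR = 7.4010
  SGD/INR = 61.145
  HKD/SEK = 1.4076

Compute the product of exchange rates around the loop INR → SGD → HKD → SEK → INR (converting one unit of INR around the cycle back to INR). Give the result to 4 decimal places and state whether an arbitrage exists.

1.0000 (no arbitrage)

Around INR → SGD → HKD → SEK → INR: 1 ÷ 61.145 ÷ 0.17037 × 1.4076 × 7.4010 = 1.000036
Product ≈ 1 (deviation 0.004%, within rounding noise).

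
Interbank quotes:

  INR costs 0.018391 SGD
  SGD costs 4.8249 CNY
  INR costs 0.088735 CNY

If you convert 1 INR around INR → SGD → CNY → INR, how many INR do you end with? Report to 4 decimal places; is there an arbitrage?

Around INR → SGD → CNY → INR: 1 × 0.018391 × 4.8249 ÷ 0.088735 = 0.999997
Product ≈ 1 (deviation 0.000%, within rounding noise).

1.0000 (no arbitrage)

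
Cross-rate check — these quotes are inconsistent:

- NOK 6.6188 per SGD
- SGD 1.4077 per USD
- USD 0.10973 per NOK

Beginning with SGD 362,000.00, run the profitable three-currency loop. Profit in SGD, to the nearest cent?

Profitable loop is SGD → NOK → USD → SGD:
SGD 362,000.00 × 6.6188 = NOK 2,396,005.60
NOK 2,396,005.60 × 0.10973 = USD 262,913.69
USD 262,913.69 × 1.4077 = SGD 370,103.61
Profit = SGD 370,103.61 − SGD 362,000.00

Profit: SGD 8,103.61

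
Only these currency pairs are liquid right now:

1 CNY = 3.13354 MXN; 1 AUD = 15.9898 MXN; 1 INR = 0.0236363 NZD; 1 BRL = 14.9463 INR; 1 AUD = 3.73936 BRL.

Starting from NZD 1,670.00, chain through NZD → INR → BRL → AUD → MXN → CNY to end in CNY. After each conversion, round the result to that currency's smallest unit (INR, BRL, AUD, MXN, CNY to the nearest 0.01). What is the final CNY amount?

CNY 6,450.80

NZD 1,670.00 ÷ 0.0236363 = INR 70,654.04
INR 70,654.04 ÷ 14.9463 = BRL 4,727.19
BRL 4,727.19 ÷ 3.73936 = AUD 1,264.17
AUD 1,264.17 × 15.9898 = MXN 20,213.83
MXN 20,213.83 ÷ 3.13354 = CNY 6,450.80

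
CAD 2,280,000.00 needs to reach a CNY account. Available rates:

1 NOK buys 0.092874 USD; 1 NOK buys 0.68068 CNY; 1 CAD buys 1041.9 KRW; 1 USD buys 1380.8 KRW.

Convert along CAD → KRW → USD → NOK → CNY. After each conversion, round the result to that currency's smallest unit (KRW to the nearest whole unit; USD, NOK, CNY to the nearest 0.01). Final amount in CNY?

CAD 2,280,000.00 × 1041.9 = KRW 2,375,532,000
KRW 2,375,532,000 ÷ 1380.8 = USD 1,720,402.67
USD 1,720,402.67 ÷ 0.092874 = NOK 18,524,050.54
NOK 18,524,050.54 × 0.68068 = CNY 12,608,950.72

CNY 12,608,950.72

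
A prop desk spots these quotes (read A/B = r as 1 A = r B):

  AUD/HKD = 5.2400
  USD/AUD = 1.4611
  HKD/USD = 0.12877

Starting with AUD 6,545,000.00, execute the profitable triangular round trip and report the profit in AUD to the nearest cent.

Profitable loop is AUD → USD → HKD → AUD:
AUD 6,545,000.00 ÷ 1.4611 = USD 4,479,501.75
USD 4,479,501.75 ÷ 0.12877 = HKD 34,786,842.78
HKD 34,786,842.78 ÷ 5.2400 = AUD 6,638,710.45
Profit = AUD 6,638,710.45 − AUD 6,545,000.00

Profit: AUD 93,710.45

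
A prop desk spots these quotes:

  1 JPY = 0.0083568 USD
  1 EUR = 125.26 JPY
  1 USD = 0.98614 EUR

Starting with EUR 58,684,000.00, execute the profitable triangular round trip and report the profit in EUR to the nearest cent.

Profit: EUR 1,893,409.77

Profitable loop is EUR → JPY → USD → EUR:
EUR 58,684,000.00 × 125.26 = JPY 7,350,757,840
JPY 7,350,757,840 × 0.0083568 = USD 61,428,813.12
USD 61,428,813.12 × 0.98614 = EUR 60,577,409.77
Profit = EUR 60,577,409.77 − EUR 58,684,000.00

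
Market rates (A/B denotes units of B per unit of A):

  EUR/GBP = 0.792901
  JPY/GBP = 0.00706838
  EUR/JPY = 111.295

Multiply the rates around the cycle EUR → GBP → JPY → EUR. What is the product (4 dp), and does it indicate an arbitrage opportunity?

1.0079 (arbitrage exists)

Around EUR → GBP → JPY → EUR: 1 × 0.792901 ÷ 0.00706838 ÷ 111.295 = 1.007914
Product > 1; profitable direction is EUR → GBP → JPY → EUR.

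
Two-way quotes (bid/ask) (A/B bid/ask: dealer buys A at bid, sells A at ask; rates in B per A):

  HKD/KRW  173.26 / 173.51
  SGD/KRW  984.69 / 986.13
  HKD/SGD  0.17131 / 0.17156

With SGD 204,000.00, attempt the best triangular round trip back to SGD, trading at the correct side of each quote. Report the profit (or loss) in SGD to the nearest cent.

Net profit: SGD 4,919.16

Best loop SGD → HKD → KRW → SGD:
SGD 204,000.00 ÷ 0.17156 (buy HKD at ask) = HKD 1,189,088.37
HKD 1,189,088.37 × 173.26 (sell HKD at bid) = KRW 206,021,450
KRW 206,021,450 ÷ 986.13 (buy SGD at ask) = SGD 208,919.16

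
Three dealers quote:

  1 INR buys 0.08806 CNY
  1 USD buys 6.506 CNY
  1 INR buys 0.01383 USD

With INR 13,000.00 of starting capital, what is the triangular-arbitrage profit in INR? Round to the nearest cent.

Profitable loop is INR → USD → CNY → INR:
INR 13,000.00 × 0.01383 = USD 179.79
USD 179.79 × 6.506 = CNY 1,169.71
CNY 1,169.71 ÷ 0.08806 = INR 13,283.14
Profit = INR 13,283.14 − INR 13,000.00

Profit: INR 283.14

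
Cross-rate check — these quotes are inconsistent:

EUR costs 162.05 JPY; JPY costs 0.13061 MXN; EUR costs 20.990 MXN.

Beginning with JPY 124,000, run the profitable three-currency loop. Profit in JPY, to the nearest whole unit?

Profitable loop is JPY → MXN → EUR → JPY:
JPY 124,000 × 0.13061 = MXN 16,195.64
MXN 16,195.64 ÷ 20.990 = EUR 771.59
EUR 771.59 × 162.05 = JPY 125,036
Profit = JPY 125,036 − JPY 124,000

Profit: JPY 1,036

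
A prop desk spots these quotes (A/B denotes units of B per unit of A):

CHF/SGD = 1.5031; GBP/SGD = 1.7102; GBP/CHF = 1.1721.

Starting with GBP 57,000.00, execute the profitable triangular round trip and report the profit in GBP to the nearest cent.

Profit: GBP 1,719.25

Profitable loop is GBP → CHF → SGD → GBP:
GBP 57,000.00 × 1.1721 = CHF 66,809.70
CHF 66,809.70 × 1.5031 = SGD 100,421.66
SGD 100,421.66 ÷ 1.7102 = GBP 58,719.25
Profit = GBP 58,719.25 − GBP 57,000.00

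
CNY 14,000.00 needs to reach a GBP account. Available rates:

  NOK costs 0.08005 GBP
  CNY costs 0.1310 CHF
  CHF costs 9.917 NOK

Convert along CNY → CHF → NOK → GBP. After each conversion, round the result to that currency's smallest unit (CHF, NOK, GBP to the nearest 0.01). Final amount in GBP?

GBP 1,455.93

CNY 14,000.00 × 0.1310 = CHF 1,834.00
CHF 1,834.00 × 9.917 = NOK 18,187.78
NOK 18,187.78 × 0.08005 = GBP 1,455.93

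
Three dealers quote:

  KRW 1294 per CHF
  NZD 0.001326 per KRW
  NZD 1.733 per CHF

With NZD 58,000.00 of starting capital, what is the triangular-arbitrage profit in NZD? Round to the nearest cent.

Profit: NZD 579.92

Profitable loop is NZD → KRW → CHF → NZD:
NZD 58,000.00 ÷ 0.001326 = KRW 43,740,573
KRW 43,740,573 ÷ 1294 = CHF 33,802.61
CHF 33,802.61 × 1.733 = NZD 58,579.92
Profit = NZD 58,579.92 − NZD 58,000.00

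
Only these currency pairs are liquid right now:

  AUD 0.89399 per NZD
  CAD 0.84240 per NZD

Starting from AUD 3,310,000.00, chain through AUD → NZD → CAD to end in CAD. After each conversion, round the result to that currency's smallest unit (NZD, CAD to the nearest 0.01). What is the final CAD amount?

CAD 3,118,987.91

AUD 3,310,000.00 ÷ 0.89399 = NZD 3,702,502.27
NZD 3,702,502.27 × 0.84240 = CAD 3,118,987.91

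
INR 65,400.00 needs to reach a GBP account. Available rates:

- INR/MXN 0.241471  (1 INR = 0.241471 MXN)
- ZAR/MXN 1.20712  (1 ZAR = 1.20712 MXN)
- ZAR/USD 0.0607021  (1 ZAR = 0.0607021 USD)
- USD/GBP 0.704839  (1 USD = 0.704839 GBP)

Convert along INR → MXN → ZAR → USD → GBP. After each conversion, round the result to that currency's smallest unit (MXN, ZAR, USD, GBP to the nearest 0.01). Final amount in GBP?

GBP 559.74

INR 65,400.00 × 0.241471 = MXN 15,792.20
MXN 15,792.20 ÷ 1.20712 = ZAR 13,082.54
ZAR 13,082.54 × 0.0607021 = USD 794.14
USD 794.14 × 0.704839 = GBP 559.74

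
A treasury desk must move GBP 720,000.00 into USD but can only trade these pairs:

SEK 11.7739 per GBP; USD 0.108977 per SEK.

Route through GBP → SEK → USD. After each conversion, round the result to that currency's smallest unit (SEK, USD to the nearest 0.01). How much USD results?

USD 923,820.70

GBP 720,000.00 × 11.7739 = SEK 8,477,208.00
SEK 8,477,208.00 × 0.108977 = USD 923,820.70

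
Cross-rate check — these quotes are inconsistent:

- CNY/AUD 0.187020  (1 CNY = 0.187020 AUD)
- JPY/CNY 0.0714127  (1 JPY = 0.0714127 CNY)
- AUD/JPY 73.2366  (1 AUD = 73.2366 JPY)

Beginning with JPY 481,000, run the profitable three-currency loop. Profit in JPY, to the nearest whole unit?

Profitable loop is JPY → AUD → CNY → JPY:
JPY 481,000 ÷ 73.2366 = AUD 6,567.75
AUD 6,567.75 ÷ 0.187020 = CNY 35,117.93
CNY 35,117.93 ÷ 0.0714127 = JPY 491,760
Profit = JPY 491,760 − JPY 481,000

Profit: JPY 10,760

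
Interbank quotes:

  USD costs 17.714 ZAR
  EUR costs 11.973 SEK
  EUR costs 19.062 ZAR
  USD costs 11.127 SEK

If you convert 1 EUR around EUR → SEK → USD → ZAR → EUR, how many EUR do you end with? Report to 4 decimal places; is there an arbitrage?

Around EUR → SEK → USD → ZAR → EUR: 1 × 11.973 ÷ 11.127 × 17.714 ÷ 19.062 = 0.999938
Product ≈ 1 (deviation 0.006%, within rounding noise).

0.9999 (no arbitrage)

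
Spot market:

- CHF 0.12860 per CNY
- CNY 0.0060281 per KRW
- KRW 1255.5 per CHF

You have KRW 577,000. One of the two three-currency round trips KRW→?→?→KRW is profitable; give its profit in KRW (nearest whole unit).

Profit: KRW 15,840

Profitable loop is KRW → CHF → CNY → KRW:
KRW 577,000 ÷ 1255.5 = CHF 459.58
CHF 459.58 ÷ 0.12860 = CNY 3,573.70
CNY 3,573.70 ÷ 0.0060281 = KRW 592,840
Profit = KRW 592,840 − KRW 577,000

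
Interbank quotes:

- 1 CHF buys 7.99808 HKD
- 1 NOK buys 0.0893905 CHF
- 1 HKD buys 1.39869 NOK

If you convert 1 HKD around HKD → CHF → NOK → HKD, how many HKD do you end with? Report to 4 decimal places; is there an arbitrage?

Around HKD → CHF → NOK → HKD: 1 ÷ 7.99808 ÷ 0.0893905 ÷ 1.39869 = 1.000003
Product ≈ 1 (deviation 0.000%, within rounding noise).

1.0000 (no arbitrage)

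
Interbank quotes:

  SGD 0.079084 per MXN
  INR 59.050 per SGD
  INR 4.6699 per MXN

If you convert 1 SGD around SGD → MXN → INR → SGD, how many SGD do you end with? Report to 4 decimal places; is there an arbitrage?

1.0000 (no arbitrage)

Around SGD → MXN → INR → SGD: 1 ÷ 0.079084 × 4.6699 ÷ 59.050 = 0.999998
Product ≈ 1 (deviation 0.000%, within rounding noise).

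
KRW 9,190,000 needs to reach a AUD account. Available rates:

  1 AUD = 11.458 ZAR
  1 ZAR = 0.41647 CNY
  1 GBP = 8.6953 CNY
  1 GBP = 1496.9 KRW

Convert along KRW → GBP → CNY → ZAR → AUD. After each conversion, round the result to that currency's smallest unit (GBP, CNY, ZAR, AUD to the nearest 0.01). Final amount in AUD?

AUD 11,187.02

KRW 9,190,000 ÷ 1496.9 = GBP 6,139.35
GBP 6,139.35 × 8.6953 = CNY 53,383.49
CNY 53,383.49 ÷ 0.41647 = ZAR 128,180.88
ZAR 128,180.88 ÷ 11.458 = AUD 11,187.02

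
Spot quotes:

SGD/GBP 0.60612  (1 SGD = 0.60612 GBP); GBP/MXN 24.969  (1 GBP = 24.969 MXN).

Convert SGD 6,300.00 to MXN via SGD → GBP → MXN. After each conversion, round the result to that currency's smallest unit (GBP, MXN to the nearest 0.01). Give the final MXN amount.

MXN 95,345.62

SGD 6,300.00 × 0.60612 = GBP 3,818.56
GBP 3,818.56 × 24.969 = MXN 95,345.62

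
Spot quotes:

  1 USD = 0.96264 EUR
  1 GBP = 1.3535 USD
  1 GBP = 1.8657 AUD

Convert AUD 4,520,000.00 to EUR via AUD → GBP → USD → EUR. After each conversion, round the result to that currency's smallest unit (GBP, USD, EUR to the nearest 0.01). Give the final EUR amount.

EUR 3,156,594.44

AUD 4,520,000.00 ÷ 1.8657 = GBP 2,422,683.18
GBP 2,422,683.18 × 1.3535 = USD 3,279,101.68
USD 3,279,101.68 × 0.96264 = EUR 3,156,594.44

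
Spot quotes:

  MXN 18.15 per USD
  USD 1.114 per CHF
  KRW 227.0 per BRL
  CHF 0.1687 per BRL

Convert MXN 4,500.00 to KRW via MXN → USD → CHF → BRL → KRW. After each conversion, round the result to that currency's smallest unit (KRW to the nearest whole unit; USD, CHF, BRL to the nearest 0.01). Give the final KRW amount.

MXN 4,500.00 ÷ 18.15 = USD 247.93
USD 247.93 ÷ 1.114 = CHF 222.56
CHF 222.56 ÷ 0.1687 = BRL 1,319.26
BRL 1,319.26 × 227.0 = KRW 299,472

KRW 299,472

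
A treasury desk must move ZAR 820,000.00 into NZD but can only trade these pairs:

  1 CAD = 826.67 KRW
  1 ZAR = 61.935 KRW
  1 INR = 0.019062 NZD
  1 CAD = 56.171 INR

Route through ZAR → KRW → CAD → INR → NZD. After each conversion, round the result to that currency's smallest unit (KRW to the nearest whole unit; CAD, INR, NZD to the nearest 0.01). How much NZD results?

ZAR 820,000.00 × 61.935 = KRW 50,786,700
KRW 50,786,700 ÷ 826.67 = CAD 61,435.28
CAD 61,435.28 × 56.171 = INR 3,450,881.11
INR 3,450,881.11 × 0.019062 = NZD 65,780.70

NZD 65,780.70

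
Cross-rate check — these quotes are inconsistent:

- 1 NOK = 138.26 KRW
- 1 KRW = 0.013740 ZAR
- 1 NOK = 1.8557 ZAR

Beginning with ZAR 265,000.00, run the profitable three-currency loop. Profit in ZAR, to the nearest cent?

Profitable loop is ZAR → NOK → KRW → ZAR:
ZAR 265,000.00 ÷ 1.8557 = NOK 142,803.25
NOK 142,803.25 × 138.26 = KRW 19,743,978
KRW 19,743,978 × 0.013740 = ZAR 271,282.26
Profit = ZAR 271,282.26 − ZAR 265,000.00

Profit: ZAR 6,282.26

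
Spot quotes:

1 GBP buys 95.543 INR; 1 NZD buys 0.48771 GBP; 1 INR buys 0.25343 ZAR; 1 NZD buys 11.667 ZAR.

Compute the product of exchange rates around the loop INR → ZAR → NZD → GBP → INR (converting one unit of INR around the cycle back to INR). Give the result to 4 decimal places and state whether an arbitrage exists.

Around INR → ZAR → NZD → GBP → INR: 1 × 0.25343 ÷ 11.667 × 0.48771 × 95.543 = 1.012184
Product > 1; profitable direction is INR → ZAR → NZD → GBP → INR.

1.0122 (arbitrage exists)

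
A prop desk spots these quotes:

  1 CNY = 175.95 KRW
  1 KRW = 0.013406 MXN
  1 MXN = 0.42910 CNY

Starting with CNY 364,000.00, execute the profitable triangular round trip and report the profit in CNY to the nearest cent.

Profitable loop is CNY → KRW → MXN → CNY:
CNY 364,000.00 × 175.95 = KRW 64,045,800
KRW 64,045,800 × 0.013406 = MXN 858,597.99
MXN 858,597.99 × 0.42910 = CNY 368,424.40
Profit = CNY 368,424.40 − CNY 364,000.00

Profit: CNY 4,424.40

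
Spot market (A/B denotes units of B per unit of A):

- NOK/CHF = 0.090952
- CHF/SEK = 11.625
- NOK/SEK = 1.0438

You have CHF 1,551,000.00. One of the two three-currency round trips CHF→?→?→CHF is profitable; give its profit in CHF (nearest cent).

Profit: CHF 20,085.14

Profitable loop is CHF → SEK → NOK → CHF:
CHF 1,551,000.00 × 11.625 = SEK 18,030,375.00
SEK 18,030,375.00 ÷ 1.0438 = NOK 17,273,783.29
NOK 17,273,783.29 × 0.090952 = CHF 1,571,085.14
Profit = CHF 1,571,085.14 − CHF 1,551,000.00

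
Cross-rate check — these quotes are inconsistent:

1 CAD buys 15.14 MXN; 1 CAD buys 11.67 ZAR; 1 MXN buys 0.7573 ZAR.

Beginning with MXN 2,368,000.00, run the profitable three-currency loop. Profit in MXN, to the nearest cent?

Profitable loop is MXN → CAD → ZAR → MXN:
MXN 2,368,000.00 ÷ 15.14 = CAD 156,406.87
CAD 156,406.87 × 11.67 = ZAR 1,825,268.16
ZAR 1,825,268.16 ÷ 0.7573 = MXN 2,410,231.30
Profit = MXN 2,410,231.30 − MXN 2,368,000.00

Profit: MXN 42,231.30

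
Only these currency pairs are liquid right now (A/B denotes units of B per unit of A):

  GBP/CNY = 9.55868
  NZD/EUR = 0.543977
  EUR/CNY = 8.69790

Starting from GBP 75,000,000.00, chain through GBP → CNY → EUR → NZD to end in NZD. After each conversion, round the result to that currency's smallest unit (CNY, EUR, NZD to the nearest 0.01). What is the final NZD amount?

NZD 151,518,003.21

GBP 75,000,000.00 × 9.55868 = CNY 716,901,000.00
CNY 716,901,000.00 ÷ 8.69790 = EUR 82,422,308.83
EUR 82,422,308.83 ÷ 0.543977 = NZD 151,518,003.21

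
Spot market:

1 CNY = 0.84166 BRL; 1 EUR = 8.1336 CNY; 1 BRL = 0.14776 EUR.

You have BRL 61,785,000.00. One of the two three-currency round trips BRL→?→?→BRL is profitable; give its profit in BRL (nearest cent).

Profit: BRL 712,037.57

Profitable loop is BRL → EUR → CNY → BRL:
BRL 61,785,000.00 × 0.14776 = EUR 9,129,351.60
EUR 9,129,351.60 × 8.1336 = CNY 74,254,494.17
CNY 74,254,494.17 × 0.84166 = BRL 62,497,037.57
Profit = BRL 62,497,037.57 − BRL 61,785,000.00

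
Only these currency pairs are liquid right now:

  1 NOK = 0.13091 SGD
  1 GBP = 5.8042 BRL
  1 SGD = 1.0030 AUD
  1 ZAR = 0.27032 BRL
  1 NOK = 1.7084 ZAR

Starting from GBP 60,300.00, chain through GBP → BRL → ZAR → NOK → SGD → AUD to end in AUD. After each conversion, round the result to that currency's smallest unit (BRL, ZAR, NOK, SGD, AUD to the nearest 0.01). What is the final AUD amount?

GBP 60,300.00 × 5.8042 = BRL 349,993.26
BRL 349,993.26 ÷ 0.27032 = ZAR 1,294,736.83
ZAR 1,294,736.83 ÷ 1.7084 = NOK 757,865.15
NOK 757,865.15 × 0.13091 = SGD 99,212.13
SGD 99,212.13 × 1.0030 = AUD 99,509.77

AUD 99,509.77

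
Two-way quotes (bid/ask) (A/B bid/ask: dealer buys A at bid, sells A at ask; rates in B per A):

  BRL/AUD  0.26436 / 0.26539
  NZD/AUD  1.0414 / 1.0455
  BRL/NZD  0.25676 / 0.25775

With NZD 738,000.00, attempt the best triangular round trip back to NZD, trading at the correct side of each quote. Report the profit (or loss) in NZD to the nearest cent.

Net profit: NZD 5,561.25

Best loop NZD → AUD → BRL → NZD:
NZD 738,000.00 × 1.0414 (sell NZD at bid) = AUD 768,553.20
AUD 768,553.20 ÷ 0.26539 (buy BRL at ask) = BRL 2,895,938.81
BRL 2,895,938.81 × 0.25676 (sell BRL at bid) = NZD 743,561.25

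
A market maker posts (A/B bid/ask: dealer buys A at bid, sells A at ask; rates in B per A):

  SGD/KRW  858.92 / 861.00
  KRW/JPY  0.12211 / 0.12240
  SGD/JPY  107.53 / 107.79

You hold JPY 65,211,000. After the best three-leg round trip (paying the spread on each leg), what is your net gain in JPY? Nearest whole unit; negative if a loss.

Net profit: JPY 1,326,417

Best loop JPY → KRW → SGD → JPY:
JPY 65,211,000 ÷ 0.12240 (buy KRW at ask) = KRW 532,769,608
KRW 532,769,608 ÷ 861.00 (buy SGD at ask) = SGD 618,780.03
SGD 618,780.03 × 107.53 (sell SGD at bid) = JPY 66,537,417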